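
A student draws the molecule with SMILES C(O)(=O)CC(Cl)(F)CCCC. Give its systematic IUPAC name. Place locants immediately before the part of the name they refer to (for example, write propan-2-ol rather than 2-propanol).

The longest carbon chain that includes the –COOH group has 7 carbons, so the parent hydride is heptane.
A carboxylic acid (terminal –COOH) is the principal characteristic group, giving the suffix -oic acid.
Number the chain so that the carboxylic acid carbon is C-1 by definition.
With this numbering: a chloro group at C-3; a fluoro group at C-3.
Substituent prefixes are cited in alphabetical order (multiplying prefixes like di-/tri- are ignored for ordering).
The name is 3-chloro-3-fluoroheptanoic acid.

3-chloro-3-fluoroheptanoic acid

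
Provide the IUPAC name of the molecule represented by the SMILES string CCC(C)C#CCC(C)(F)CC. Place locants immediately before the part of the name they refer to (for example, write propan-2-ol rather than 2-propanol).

7-fluoro-3,7-dimethylnon-4-yne

Counting along the main chain through the multiple bond gives 9 carbons: the parent is nonane.
The chain contains a C≡C triple bond, so the unsaturation ending is -yne.
Number the chain so that numbering from this end puts the triple bond at C-4 rather than C-5.
With this numbering: the triple bond between C-4 and C-5; a fluoro group at C-7; methyl groups at C-3 and C-7.
The substituents are ordered alphabetically, ignoring any di-/tri- multipliers.
The name is 7-fluoro-3,7-dimethylnon-4-yne.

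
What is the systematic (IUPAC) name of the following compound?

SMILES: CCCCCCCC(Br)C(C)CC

4-bromo-3-methylundecane

The longest continuous carbon chain has 11 atoms, so the parent hydride is undecane.
Choose the numbering such that the substituent locant set {3,4} is lower than {8,9} at the first point of difference.
With this numbering: a bromo group at C-4; a methyl group at C-3.
Substituent prefixes are cited in alphabetical order (multiplying prefixes like di-/tri- are ignored for ordering).
The name is 4-bromo-3-methylundecane.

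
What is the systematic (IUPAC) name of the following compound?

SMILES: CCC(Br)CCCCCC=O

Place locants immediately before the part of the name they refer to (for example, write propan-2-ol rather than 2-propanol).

7-bromononanal

The longest carbon chain that includes the –CHO group has 9 carbons, so the parent hydride is nonane.
The highest-priority functional group is an aldehyde (terminal –CHO), so the name ends in -al.
Number the chain so that the aldehyde carbon is C-1 by definition.
That gives a bromo group at C-7.
Putting it together: 7-bromononanal.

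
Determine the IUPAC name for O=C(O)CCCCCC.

Counting along the main chain through the –COOH group gives 7 carbons: the parent is heptane.
The highest-priority functional group is a carboxylic acid (terminal –COOH), so the name ends in -oic acid.
The numbering direction is chosen so that the carboxylic acid carbon is C-1 by definition.
Putting it together: heptanoic acid.

heptanoic acid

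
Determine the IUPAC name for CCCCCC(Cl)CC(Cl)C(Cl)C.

The longest carbon chain is 10 atoms: the parent is decane.
Choose the numbering such that the substituent locant set {2,3,5} is lower than {6,8,9} at the first point of difference.
That gives chloro groups at C-2 and C-3 and C-5.
Assembling the pieces gives 2,3,5-trichlorodecane.

2,3,5-trichlorodecane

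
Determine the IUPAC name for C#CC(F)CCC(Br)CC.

The longest chain bearing the multiple bond is 8 carbons long (octane).
There is one C≡C triple bond, indicated by the ending -yne.
Number the chain so that numbering from this end puts the triple bond at C-1 rather than C-7.
With this numbering: the triple bond between C-1 and C-2; a bromo group at C-6; a fluoro group at C-3.
Prefixes are listed alphabetically: bromo, fluoro.
The name is 6-bromo-3-fluorooct-1-yne.

6-bromo-3-fluorooct-1-yne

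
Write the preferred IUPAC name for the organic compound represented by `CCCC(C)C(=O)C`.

3-methylhexan-2-one

Counting along the main chain through the carbonyl gives 6 carbons: the parent is hexane.
The principal characteristic group is a ketone (C=O on an internal carbon), named with the suffix -one.
Choose the numbering such that numbering from this end puts the carbonyl group at C-2 rather than C-5.
That gives the carbonyl at C-2; a methyl group at C-3.
The name is 3-methylhexan-2-one.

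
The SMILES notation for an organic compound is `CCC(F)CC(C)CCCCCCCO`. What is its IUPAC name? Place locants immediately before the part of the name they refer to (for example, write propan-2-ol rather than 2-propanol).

Counting along the main chain through the –OH group gives 12 carbons: the parent is dodecane.
The highest-priority functional group is an alcohol (–OH), so the name ends in -ol.
Choose the numbering such that numbering from this end puts the hydroxyl group at C-1 rather than C-12.
With this numbering: the hydroxyl at C-1; a fluoro group at C-10; a methyl group at C-8.
The substituents are ordered alphabetically, ignoring any di-/tri- multipliers.
Putting it together: 10-fluoro-8-methyldodecan-1-ol.

10-fluoro-8-methyldodecan-1-ol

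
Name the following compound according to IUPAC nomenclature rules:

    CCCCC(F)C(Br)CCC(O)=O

4-bromo-5-fluorononanoic acid

Counting along the main chain through the –COOH group gives 9 carbons: the parent is nonane.
The highest-priority functional group is a carboxylic acid (terminal –COOH), so the name ends in -oic acid.
Number the chain so that the carboxylic acid carbon is C-1 by definition.
This places a bromo group at C-4; a fluoro group at C-5.
Prefixes are listed alphabetically: bromo, fluoro.
Putting it together: 4-bromo-5-fluorononanoic acid.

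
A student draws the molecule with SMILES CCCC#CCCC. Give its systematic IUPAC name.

oct-4-yne

The longest carbon chain that includes the multiple bond has 8 carbons, so the parent hydride is octane.
There is one C≡C triple bond, indicated by the ending -yne.
The molecule is symmetric, so either numbering direction gives the same locants.
With this numbering: the triple bond between C-4 and C-5.
Putting it together: oct-4-yne.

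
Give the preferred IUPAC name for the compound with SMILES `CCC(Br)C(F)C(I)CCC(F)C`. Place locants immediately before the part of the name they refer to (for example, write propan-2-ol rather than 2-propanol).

7-bromo-2,6-difluoro-5-iodononane

The longest carbon chain is 9 atoms: the parent is nonane.
Choose the numbering such that the substituent locant set {2,5,6,7} is lower than {3,4,5,8} at the first point of difference.
With this numbering: a bromo group at C-7; fluoro groups at C-2 and C-6; an iodo group at C-5.
The substituents are ordered alphabetically, ignoring any di-/tri- multipliers.
Putting it together: 7-bromo-2,6-difluoro-5-iodononane.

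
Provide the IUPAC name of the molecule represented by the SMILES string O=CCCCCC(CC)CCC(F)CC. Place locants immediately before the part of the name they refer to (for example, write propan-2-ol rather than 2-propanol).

Counting along the main chain through the –CHO group gives 11 carbons: the parent is undecane.
The highest-priority functional group is an aldehyde (terminal –CHO), so the name ends in -al.
The numbering direction is chosen so that the aldehyde carbon is C-1 by definition.
With this numbering: an ethyl group at C-6; a fluoro group at C-9.
Substituent prefixes are cited in alphabetical order (multiplying prefixes like di-/tri- are ignored for ordering).
Assembling the pieces gives 6-ethyl-9-fluoroundecanal.

6-ethyl-9-fluoroundecanal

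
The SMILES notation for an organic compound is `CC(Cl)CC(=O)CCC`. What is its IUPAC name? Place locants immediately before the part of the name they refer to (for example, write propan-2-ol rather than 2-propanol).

2-chloroheptan-4-one

The longest chain bearing the carbonyl is 7 carbons long (heptane).
The highest-priority functional group is a ketone (C=O on an internal carbon), so the name ends in -one.
The numbering direction is chosen so that the substituent locant set {2} is lower than {6} at the first point of difference.
This places the carbonyl at C-4; a chloro group at C-2.
Assembling the pieces gives 2-chloroheptan-4-one.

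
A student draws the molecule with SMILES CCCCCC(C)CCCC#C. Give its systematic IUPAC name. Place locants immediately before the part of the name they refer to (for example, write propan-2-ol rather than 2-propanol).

6-methylundec-1-yne

Counting along the main chain through the multiple bond gives 11 carbons: the parent is undecane.
The chain contains a C≡C triple bond, so the unsaturation ending is -yne.
Number the chain so that numbering from this end puts the triple bond at C-1 rather than C-10.
This places the triple bond between C-1 and C-2; a methyl group at C-6.
Putting it together: 6-methylundec-1-yne.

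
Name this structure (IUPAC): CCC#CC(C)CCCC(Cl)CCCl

9,11-dichloro-5-methylundec-3-yne

Counting along the main chain through the multiple bond gives 11 carbons: the parent is undecane.
The chain contains a C≡C triple bond, so the unsaturation ending is -yne.
Choose the numbering such that numbering from this end puts the triple bond at C-3 rather than C-8.
This places the triple bond between C-3 and C-4; chloro groups at C-9 and C-11; a methyl group at C-5.
Prefixes are listed alphabetically: chloro, methyl.
The name is 9,11-dichloro-5-methylundec-3-yne.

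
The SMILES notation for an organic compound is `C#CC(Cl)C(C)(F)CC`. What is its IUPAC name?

3-chloro-4-fluoro-4-methylhex-1-yne

Counting along the main chain through the multiple bond gives 6 carbons: the parent is hexane.
There is one C≡C triple bond, indicated by the ending -yne.
The numbering direction is chosen so that numbering from this end puts the triple bond at C-1 rather than C-5.
That gives the triple bond between C-1 and C-2; a chloro group at C-3; a fluoro group at C-4; a methyl group at C-4.
The substituents are ordered alphabetically, ignoring any di-/tri- multipliers.
Putting it together: 3-chloro-4-fluoro-4-methylhex-1-yne.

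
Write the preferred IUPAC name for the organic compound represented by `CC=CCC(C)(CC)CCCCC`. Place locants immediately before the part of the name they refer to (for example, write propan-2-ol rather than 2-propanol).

The longest chain bearing the multiple bond is 10 carbons long (decane).
There is one C=C double bond, indicated by the ending -ene.
The numbering direction is chosen so that numbering from this end puts the double bond at C-2 rather than C-8.
With this numbering: the double bond between C-2 and C-3; an ethyl group at C-5; a methyl group at C-5.
Prefixes are listed alphabetically: ethyl, methyl.
Assembling the pieces gives 5-ethyl-5-methyldec-2-ene.

5-ethyl-5-methyldec-2-ene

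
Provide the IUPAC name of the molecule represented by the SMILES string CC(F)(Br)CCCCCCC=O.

The longest carbon chain that includes the –CHO group has 9 carbons, so the parent hydride is nonane.
An aldehyde (terminal –CHO) is the principal characteristic group, giving the suffix -al.
Number the chain so that the aldehyde carbon is C-1 by definition.
That gives a bromo group at C-8; a fluoro group at C-8.
Prefixes are listed alphabetically: bromo, fluoro.
Putting it together: 8-bromo-8-fluorononanal.

8-bromo-8-fluorononanal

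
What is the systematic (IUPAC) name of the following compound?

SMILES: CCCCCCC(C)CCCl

The longest carbon chain is 9 atoms: the parent is nonane.
The numbering direction is chosen so that the substituent locant set {1,3} is lower than {7,9} at the first point of difference.
This places a chloro group at C-1; a methyl group at C-3.
Prefixes are listed alphabetically: chloro, methyl.
The name is 1-chloro-3-methylnonane.

1-chloro-3-methylnonane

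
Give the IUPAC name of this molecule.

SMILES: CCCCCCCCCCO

decan-1-ol

The longest chain bearing the –OH group is 10 carbons long (decane).
The highest-priority functional group is an alcohol (–OH), so the name ends in -ol.
The numbering direction is chosen so that numbering from this end puts the hydroxyl group at C-1 rather than C-10.
This places the hydroxyl at C-1.
Assembling the pieces gives decan-1-ol.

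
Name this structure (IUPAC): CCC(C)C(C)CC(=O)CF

1-fluoro-4,5-dimethylheptan-2-one

The longest carbon chain that includes the carbonyl has 7 carbons, so the parent hydride is heptane.
The principal characteristic group is a ketone (C=O on an internal carbon), named with the suffix -one.
Choose the numbering such that numbering from this end puts the carbonyl group at C-2 rather than C-6.
With this numbering: the carbonyl at C-2; a fluoro group at C-1; methyl groups at C-4 and C-5.
Prefixes are listed alphabetically: fluoro, methyl.
Putting it together: 1-fluoro-4,5-dimethylheptan-2-one.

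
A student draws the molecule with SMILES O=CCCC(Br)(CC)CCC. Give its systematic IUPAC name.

4-bromo-4-ethylheptanal

Counting along the main chain through the –CHO group gives 7 carbons: the parent is heptane.
The highest-priority functional group is an aldehyde (terminal –CHO), so the name ends in -al.
Choose the numbering such that the aldehyde carbon is C-1 by definition.
This places a bromo group at C-4; an ethyl group at C-4.
The substituents are ordered alphabetically, ignoring any di-/tri- multipliers.
Assembling the pieces gives 4-bromo-4-ethylheptanal.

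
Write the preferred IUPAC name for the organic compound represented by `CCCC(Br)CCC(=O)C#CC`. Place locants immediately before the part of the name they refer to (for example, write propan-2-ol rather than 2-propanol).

7-bromodec-2-yn-4-one

The longest carbon chain that includes the carbonyl and the multiple bond has 10 carbons, so the parent hydride is decane.
The highest-priority functional group is a ketone (C=O on an internal carbon), so the name ends in -one.
The chain contains a C≡C triple bond, so the unsaturation ending is -yne.
Number the chain so that numbering from this end puts the carbonyl group at C-4 rather than C-7.
With this numbering: the carbonyl at C-4; the triple bond between C-2 and C-3; a bromo group at C-7.
Putting it together: 7-bromodec-2-yn-4-one.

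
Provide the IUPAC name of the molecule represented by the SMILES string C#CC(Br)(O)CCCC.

The longest carbon chain that includes the –OH group and the multiple bond has 7 carbons, so the parent hydride is heptane.
The highest-priority functional group is an alcohol (–OH), so the name ends in -ol.
A C≡C triple bond in the chain gives the infix -yne-.
Choose the numbering such that numbering from this end puts the hydroxyl group at C-3 rather than C-5.
With this numbering: the hydroxyl at C-3; the triple bond between C-1 and C-2; a bromo group at C-3.
Assembling the pieces gives 3-bromohept-1-yn-3-ol.

3-bromohept-1-yn-3-ol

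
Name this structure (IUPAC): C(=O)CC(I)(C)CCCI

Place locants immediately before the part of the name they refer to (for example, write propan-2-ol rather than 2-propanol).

3,6-diiodo-3-methylhexanal

The longest carbon chain that includes the –CHO group has 6 carbons, so the parent hydride is hexane.
An aldehyde (terminal –CHO) is the principal characteristic group, giving the suffix -al.
The numbering direction is chosen so that the aldehyde carbon is C-1 by definition.
That gives iodo groups at C-3 and C-6; a methyl group at C-3.
Substituent prefixes are cited in alphabetical order (multiplying prefixes like di-/tri- are ignored for ordering).
Assembling the pieces gives 3,6-diiodo-3-methylhexanal.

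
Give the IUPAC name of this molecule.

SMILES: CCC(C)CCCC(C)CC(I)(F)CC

3-fluoro-3-iodo-5,9-dimethylundecane

The longest continuous carbon chain has 11 atoms, so the parent hydride is undecane.
Number the chain so that the substituent locant set {3,3,5,9} is lower than {3,7,9,9} at the first point of difference.
This places a fluoro group at C-3; an iodo group at C-3; methyl groups at C-5 and C-9.
Prefixes are listed alphabetically: fluoro, iodo, methyl.
Putting it together: 3-fluoro-3-iodo-5,9-dimethylundecane.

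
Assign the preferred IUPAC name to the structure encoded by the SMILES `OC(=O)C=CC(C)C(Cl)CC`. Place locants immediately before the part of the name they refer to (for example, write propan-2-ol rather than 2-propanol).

Counting along the main chain through the –COOH group and the multiple bond gives 7 carbons: the parent is heptane.
The highest-priority functional group is a carboxylic acid (terminal –COOH), so the name ends in -oic acid.
The chain contains a C=C double bond, so the unsaturation ending is -ene.
Choose the numbering such that the carboxylic acid carbon is C-1 by definition.
This places the double bond between C-2 and C-3; a chloro group at C-5; a methyl group at C-4.
Substituent prefixes are cited in alphabetical order (multiplying prefixes like di-/tri- are ignored for ordering).
Assembling the pieces gives 5-chloro-4-methylhept-2-enoic acid.

5-chloro-4-methylhept-2-enoic acid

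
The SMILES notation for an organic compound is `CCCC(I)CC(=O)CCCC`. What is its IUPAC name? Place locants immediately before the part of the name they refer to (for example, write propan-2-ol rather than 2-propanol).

7-iododecan-5-one

Counting along the main chain through the carbonyl gives 10 carbons: the parent is decane.
The principal characteristic group is a ketone (C=O on an internal carbon), named with the suffix -one.
Choose the numbering such that numbering from this end puts the carbonyl group at C-5 rather than C-6.
That gives the carbonyl at C-5; an iodo group at C-7.
The name is 7-iododecan-5-one.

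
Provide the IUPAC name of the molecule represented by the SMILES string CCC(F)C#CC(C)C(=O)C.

The longest chain bearing the carbonyl and the multiple bond is 8 carbons long (octane).
A ketone (C=O on an internal carbon) is the principal characteristic group, giving the suffix -one.
The chain contains a C≡C triple bond, so the unsaturation ending is -yne.
The numbering direction is chosen so that numbering from this end puts the carbonyl group at C-2 rather than C-7.
This places the carbonyl at C-2; the triple bond between C-4 and C-5; a fluoro group at C-6; a methyl group at C-3.
Prefixes are listed alphabetically: fluoro, methyl.
The name is 6-fluoro-3-methyloct-4-yn-2-one.

6-fluoro-3-methyloct-4-yn-2-one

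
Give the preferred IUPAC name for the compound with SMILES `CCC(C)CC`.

3-methylpentane

The parent chain contains 5 carbons (pentane).
Both numbering directions give the same locant set; either may be used.
With this numbering: a methyl group at C-3.
The name is 3-methylpentane.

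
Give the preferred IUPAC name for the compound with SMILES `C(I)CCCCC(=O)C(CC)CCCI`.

4-ethyl-1,10-diiododecan-5-one

The longest chain bearing the carbonyl is 10 carbons long (decane).
The principal characteristic group is a ketone (C=O on an internal carbon), named with the suffix -one.
The numbering direction is chosen so that numbering from this end puts the carbonyl group at C-5 rather than C-6.
This places the carbonyl at C-5; an ethyl group at C-4; iodo groups at C-1 and C-10.
The substituents are ordered alphabetically, ignoring any di-/tri- multipliers.
Assembling the pieces gives 4-ethyl-1,10-diiododecan-5-one.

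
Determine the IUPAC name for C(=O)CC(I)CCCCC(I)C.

3,8-diiodononanal

The longest chain bearing the –CHO group is 9 carbons long (nonane).
The principal characteristic group is an aldehyde (terminal –CHO), named with the suffix -al.
Number the chain so that the aldehyde carbon is C-1 by definition.
With this numbering: iodo groups at C-3 and C-8.
Assembling the pieces gives 3,8-diiodononanal.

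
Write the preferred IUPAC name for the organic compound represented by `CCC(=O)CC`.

The longest carbon chain that includes the carbonyl has 5 carbons, so the parent hydride is pentane.
The principal characteristic group is a ketone (C=O on an internal carbon), named with the suffix -one.
Both numbering directions give the same locant set; either may be used.
This places the carbonyl at C-3.
The name is pentan-3-one.

pentan-3-one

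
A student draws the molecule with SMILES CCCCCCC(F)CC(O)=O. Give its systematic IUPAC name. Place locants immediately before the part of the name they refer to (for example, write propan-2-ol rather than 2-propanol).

The longest carbon chain that includes the –COOH group has 9 carbons, so the parent hydride is nonane.
The principal characteristic group is a carboxylic acid (terminal –COOH), named with the suffix -oic acid.
Number the chain so that the carboxylic acid carbon is C-1 by definition.
With this numbering: a fluoro group at C-3.
The name is 3-fluorononanoic acid.

3-fluorononanoic acid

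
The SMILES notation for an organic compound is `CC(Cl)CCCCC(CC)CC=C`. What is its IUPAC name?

9-chloro-4-ethyldec-1-ene

Counting along the main chain through the multiple bond gives 10 carbons: the parent is decane.
The chain contains a C=C double bond, so the unsaturation ending is -ene.
Choose the numbering such that numbering from this end puts the double bond at C-1 rather than C-9.
This places the double bond between C-1 and C-2; a chloro group at C-9; an ethyl group at C-4.
Prefixes are listed alphabetically: chloro, ethyl.
Putting it together: 9-chloro-4-ethyldec-1-ene.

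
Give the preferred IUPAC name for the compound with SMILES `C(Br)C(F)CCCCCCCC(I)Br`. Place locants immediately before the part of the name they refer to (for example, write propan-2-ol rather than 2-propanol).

1,10-dibromo-9-fluoro-1-iododecane

The longest carbon chain is 10 atoms: the parent is decane.
Number the chain so that the substituent locant set {1,1,9,10} is lower than {1,2,10,10} at the first point of difference.
That gives bromo groups at C-1 and C-10; a fluoro group at C-9; an iodo group at C-1.
The substituents are ordered alphabetically, ignoring any di-/tri- multipliers.
The name is 1,10-dibromo-9-fluoro-1-iododecane.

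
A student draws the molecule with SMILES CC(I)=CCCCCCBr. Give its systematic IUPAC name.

8-bromo-2-iodooct-2-ene

The longest chain bearing the multiple bond is 8 carbons long (octane).
A C=C double bond in the chain gives the infix -ene-.
Choose the numbering such that numbering from this end puts the double bond at C-2 rather than C-6.
With this numbering: the double bond between C-2 and C-3; a bromo group at C-8; an iodo group at C-2.
The substituents are ordered alphabetically, ignoring any di-/tri- multipliers.
The name is 8-bromo-2-iodooct-2-ene.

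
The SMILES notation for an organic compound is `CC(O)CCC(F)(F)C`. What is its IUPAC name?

5,5-difluorohexan-2-ol

Counting along the main chain through the –OH group gives 6 carbons: the parent is hexane.
An alcohol (–OH) is the principal characteristic group, giving the suffix -ol.
Choose the numbering such that numbering from this end puts the hydroxyl group at C-2 rather than C-5.
This places the hydroxyl at C-2; two fluoro groups at C-5.
Assembling the pieces gives 5,5-difluorohexan-2-ol.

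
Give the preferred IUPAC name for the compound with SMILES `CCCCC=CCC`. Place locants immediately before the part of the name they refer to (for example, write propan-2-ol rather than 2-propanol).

The longest carbon chain that includes the multiple bond has 8 carbons, so the parent hydride is octane.
There is one C=C double bond, indicated by the ending -ene.
The numbering direction is chosen so that numbering from this end puts the double bond at C-3 rather than C-5.
With this numbering: the double bond between C-3 and C-4.
Putting it together: oct-3-ene.

oct-3-ene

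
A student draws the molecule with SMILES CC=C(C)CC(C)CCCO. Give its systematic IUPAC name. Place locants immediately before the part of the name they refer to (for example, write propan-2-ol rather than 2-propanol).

Counting along the main chain through the –OH group and the multiple bond gives 8 carbons: the parent is octane.
An alcohol (–OH) is the principal characteristic group, giving the suffix -ol.
A C=C double bond in the chain gives the infix -ene-.
The numbering direction is chosen so that numbering from this end puts the hydroxyl group at C-1 rather than C-8.
With this numbering: the hydroxyl at C-1; the double bond between C-6 and C-7; methyl groups at C-4 and C-6.
The name is 4,6-dimethyloct-6-en-1-ol.

4,6-dimethyloct-6-en-1-ol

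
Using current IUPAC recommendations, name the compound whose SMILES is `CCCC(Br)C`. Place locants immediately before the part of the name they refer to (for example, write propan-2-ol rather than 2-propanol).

The parent chain contains 5 carbons (pentane).
Choose the numbering such that the substituent locant set {2} is lower than {4} at the first point of difference.
That gives a bromo group at C-2.
Assembling the pieces gives 2-bromopentane.

2-bromopentane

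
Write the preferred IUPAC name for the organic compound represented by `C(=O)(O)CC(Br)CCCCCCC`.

The longest carbon chain that includes the –COOH group has 10 carbons, so the parent hydride is decane.
The highest-priority functional group is a carboxylic acid (terminal –COOH), so the name ends in -oic acid.
The numbering direction is chosen so that the carboxylic acid carbon is C-1 by definition.
With this numbering: a bromo group at C-3.
The name is 3-bromodecanoic acid.

3-bromodecanoic acid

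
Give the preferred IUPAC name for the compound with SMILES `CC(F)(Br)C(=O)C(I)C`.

Counting along the main chain through the carbonyl gives 5 carbons: the parent is pentane.
The principal characteristic group is a ketone (C=O on an internal carbon), named with the suffix -one.
The numbering direction is chosen so that the substituent locant set {2,2,4} is lower than {2,4,4} at the first point of difference.
This places the carbonyl at C-3; a bromo group at C-2; a fluoro group at C-2; an iodo group at C-4.
The substituents are ordered alphabetically, ignoring any di-/tri- multipliers.
Putting it together: 2-bromo-2-fluoro-4-iodopentan-3-one.

2-bromo-2-fluoro-4-iodopentan-3-one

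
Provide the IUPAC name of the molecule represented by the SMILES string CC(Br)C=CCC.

The longest chain bearing the multiple bond is 6 carbons long (hexane).
A C=C double bond in the chain gives the infix -ene-.
Choose the numbering such that the substituent locant set {2} is lower than {5} at the first point of difference.
That gives the double bond between C-3 and C-4; a bromo group at C-2.
Assembling the pieces gives 2-bromohex-3-ene.

2-bromohex-3-ene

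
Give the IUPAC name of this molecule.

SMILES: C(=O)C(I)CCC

2-iodopentanal

Counting along the main chain through the –CHO group gives 5 carbons: the parent is pentane.
An aldehyde (terminal –CHO) is the principal characteristic group, giving the suffix -al.
Choose the numbering such that the aldehyde carbon is C-1 by definition.
This places an iodo group at C-2.
Assembling the pieces gives 2-iodopentanal.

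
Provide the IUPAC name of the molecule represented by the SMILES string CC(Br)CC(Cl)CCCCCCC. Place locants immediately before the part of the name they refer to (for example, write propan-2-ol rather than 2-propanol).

2-bromo-4-chloroundecane

The parent chain contains 11 carbons (undecane).
Choose the numbering such that the substituent locant set {2,4} is lower than {8,10} at the first point of difference.
With this numbering: a bromo group at C-2; a chloro group at C-4.
Substituent prefixes are cited in alphabetical order (multiplying prefixes like di-/tri- are ignored for ordering).
Putting it together: 2-bromo-4-chloroundecane.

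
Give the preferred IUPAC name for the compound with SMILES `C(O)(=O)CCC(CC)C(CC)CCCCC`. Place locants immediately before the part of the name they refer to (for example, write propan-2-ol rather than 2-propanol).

4,5-diethyldecanoic acid

Counting along the main chain through the –COOH group gives 10 carbons: the parent is decane.
The principal characteristic group is a carboxylic acid (terminal –COOH), named with the suffix -oic acid.
Choose the numbering such that the carboxylic acid carbon is C-1 by definition.
That gives ethyl groups at C-4 and C-5.
Assembling the pieces gives 4,5-diethyldecanoic acid.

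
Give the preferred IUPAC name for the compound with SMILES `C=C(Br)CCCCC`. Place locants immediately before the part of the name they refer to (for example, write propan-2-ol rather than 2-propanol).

The longest chain bearing the multiple bond is 7 carbons long (heptane).
The chain contains a C=C double bond, so the unsaturation ending is -ene.
Choose the numbering such that numbering from this end puts the double bond at C-1 rather than C-6.
That gives the double bond between C-1 and C-2; a bromo group at C-2.
Assembling the pieces gives 2-bromohept-1-ene.

2-bromohept-1-ene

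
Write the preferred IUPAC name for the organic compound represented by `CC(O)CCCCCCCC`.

decan-2-ol

Counting along the main chain through the –OH group gives 10 carbons: the parent is decane.
An alcohol (–OH) is the principal characteristic group, giving the suffix -ol.
Choose the numbering such that numbering from this end puts the hydroxyl group at C-2 rather than C-9.
That gives the hydroxyl at C-2.
The name is decan-2-ol.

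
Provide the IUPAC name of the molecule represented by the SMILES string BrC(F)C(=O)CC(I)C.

The longest chain bearing the carbonyl is 5 carbons long (pentane).
The principal characteristic group is a ketone (C=O on an internal carbon), named with the suffix -one.
Choose the numbering such that numbering from this end puts the carbonyl group at C-2 rather than C-4.
This places the carbonyl at C-2; a bromo group at C-1; a fluoro group at C-1; an iodo group at C-4.
The substituents are ordered alphabetically, ignoring any di-/tri- multipliers.
Assembling the pieces gives 1-bromo-1-fluoro-4-iodopentan-2-one.

1-bromo-1-fluoro-4-iodopentan-2-one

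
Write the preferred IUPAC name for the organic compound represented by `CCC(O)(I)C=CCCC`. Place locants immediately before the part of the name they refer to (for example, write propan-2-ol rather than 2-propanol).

The longest chain bearing the –OH group and the multiple bond is 8 carbons long (octane).
The principal characteristic group is an alcohol (–OH), named with the suffix -ol.
The chain contains a C=C double bond, so the unsaturation ending is -ene.
Number the chain so that numbering from this end puts the hydroxyl group at C-3 rather than C-6.
With this numbering: the hydroxyl at C-3; the double bond between C-4 and C-5; an iodo group at C-3.
The name is 3-iodooct-4-en-3-ol.

3-iodooct-4-en-3-ol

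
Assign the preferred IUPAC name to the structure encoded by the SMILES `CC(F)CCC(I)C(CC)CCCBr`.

The longest carbon chain is 9 atoms: the parent is nonane.
Number the chain so that the substituent locant set {1,4,5,8} is lower than {2,5,6,9} at the first point of difference.
This places a bromo group at C-1; an ethyl group at C-4; a fluoro group at C-8; an iodo group at C-5.
Substituent prefixes are cited in alphabetical order (multiplying prefixes like di-/tri- are ignored for ordering).
The name is 1-bromo-4-ethyl-8-fluoro-5-iodononane.

1-bromo-4-ethyl-8-fluoro-5-iodononane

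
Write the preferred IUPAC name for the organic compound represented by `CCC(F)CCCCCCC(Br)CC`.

The longest continuous carbon chain has 12 atoms, so the parent hydride is dodecane.
Choose the numbering such that the locant sets are identical either way, so the alphabetically earlier bromo substituent takes the lower locant (3 rather than 10).
With this numbering: a bromo group at C-3; a fluoro group at C-10.
Prefixes are listed alphabetically: bromo, fluoro.
The name is 3-bromo-10-fluorododecane.

3-bromo-10-fluorododecane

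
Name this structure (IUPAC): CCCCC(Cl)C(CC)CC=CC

6-chloro-5-ethyldec-2-ene

Counting along the main chain through the multiple bond gives 10 carbons: the parent is decane.
A C=C double bond in the chain gives the infix -ene-.
The numbering direction is chosen so that numbering from this end puts the double bond at C-2 rather than C-8.
That gives the double bond between C-2 and C-3; a chloro group at C-6; an ethyl group at C-5.
Substituent prefixes are cited in alphabetical order (multiplying prefixes like di-/tri- are ignored for ordering).
Assembling the pieces gives 6-chloro-5-ethyldec-2-ene.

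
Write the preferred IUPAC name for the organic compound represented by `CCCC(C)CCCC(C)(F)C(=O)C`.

The longest chain bearing the carbonyl is 10 carbons long (decane).
The highest-priority functional group is a ketone (C=O on an internal carbon), so the name ends in -one.
Number the chain so that numbering from this end puts the carbonyl group at C-2 rather than C-9.
With this numbering: the carbonyl at C-2; a fluoro group at C-3; methyl groups at C-3 and C-7.
Substituent prefixes are cited in alphabetical order (multiplying prefixes like di-/tri- are ignored for ordering).
The name is 3-fluoro-3,7-dimethyldecan-2-one.

3-fluoro-3,7-dimethyldecan-2-one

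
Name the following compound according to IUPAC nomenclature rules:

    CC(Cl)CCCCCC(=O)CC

9-chlorodecan-3-one

Counting along the main chain through the carbonyl gives 10 carbons: the parent is decane.
The principal characteristic group is a ketone (C=O on an internal carbon), named with the suffix -one.
The numbering direction is chosen so that numbering from this end puts the carbonyl group at C-3 rather than C-8.
That gives the carbonyl at C-3; a chloro group at C-9.
Assembling the pieces gives 9-chlorodecan-3-one.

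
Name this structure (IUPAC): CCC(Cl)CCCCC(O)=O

6-chlorooctanoic acid

Counting along the main chain through the –COOH group gives 8 carbons: the parent is octane.
A carboxylic acid (terminal –COOH) is the principal characteristic group, giving the suffix -oic acid.
Number the chain so that the carboxylic acid carbon is C-1 by definition.
That gives a chloro group at C-6.
Assembling the pieces gives 6-chlorooctanoic acid.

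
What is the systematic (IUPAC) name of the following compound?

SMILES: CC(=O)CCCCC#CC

non-7-yn-2-one

The longest carbon chain that includes the carbonyl and the multiple bond has 9 carbons, so the parent hydride is nonane.
The principal characteristic group is a ketone (C=O on an internal carbon), named with the suffix -one.
The chain contains a C≡C triple bond, so the unsaturation ending is -yne.
Choose the numbering such that numbering from this end puts the carbonyl group at C-2 rather than C-8.
That gives the carbonyl at C-2; the triple bond between C-7 and C-8.
Assembling the pieces gives non-7-yn-2-one.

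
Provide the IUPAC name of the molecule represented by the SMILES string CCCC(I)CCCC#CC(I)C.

2,8-diiodoundec-3-yne

The longest carbon chain that includes the multiple bond has 11 carbons, so the parent hydride is undecane.
A C≡C triple bond in the chain gives the infix -yne-.
The numbering direction is chosen so that numbering from this end puts the triple bond at C-3 rather than C-8.
This places the triple bond between C-3 and C-4; iodo groups at C-2 and C-8.
Assembling the pieces gives 2,8-diiodoundec-3-yne.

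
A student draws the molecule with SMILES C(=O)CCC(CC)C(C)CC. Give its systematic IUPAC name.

4-ethyl-5-methylheptanal

The longest chain bearing the –CHO group is 7 carbons long (heptane).
The highest-priority functional group is an aldehyde (terminal –CHO), so the name ends in -al.
Choose the numbering such that the aldehyde carbon is C-1 by definition.
With this numbering: an ethyl group at C-4; a methyl group at C-5.
The substituents are ordered alphabetically, ignoring any di-/tri- multipliers.
Putting it together: 4-ethyl-5-methylheptanal.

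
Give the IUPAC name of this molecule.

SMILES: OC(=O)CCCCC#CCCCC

The longest carbon chain that includes the –COOH group and the multiple bond has 11 carbons, so the parent hydride is undecane.
A carboxylic acid (terminal –COOH) is the principal characteristic group, giving the suffix -oic acid.
A C≡C triple bond in the chain gives the infix -yne-.
Choose the numbering such that the carboxylic acid carbon is C-1 by definition.
With this numbering: the triple bond between C-6 and C-7.
Assembling the pieces gives undec-6-ynoic acid.

undec-6-ynoic acid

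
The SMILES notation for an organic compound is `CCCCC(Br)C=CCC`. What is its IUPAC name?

5-bromonon-3-ene

The longest chain bearing the multiple bond is 9 carbons long (nonane).
There is one C=C double bond, indicated by the ending -ene.
Number the chain so that numbering from this end puts the double bond at C-3 rather than C-6.
This places the double bond between C-3 and C-4; a bromo group at C-5.
Putting it together: 5-bromonon-3-ene.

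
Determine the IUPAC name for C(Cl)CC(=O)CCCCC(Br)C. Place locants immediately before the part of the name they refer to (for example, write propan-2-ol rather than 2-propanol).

The longest chain bearing the carbonyl is 9 carbons long (nonane).
A ketone (C=O on an internal carbon) is the principal characteristic group, giving the suffix -one.
The numbering direction is chosen so that numbering from this end puts the carbonyl group at C-3 rather than C-7.
With this numbering: the carbonyl at C-3; a bromo group at C-8; a chloro group at C-1.
The substituents are ordered alphabetically, ignoring any di-/tri- multipliers.
Putting it together: 8-bromo-1-chlorononan-3-one.

8-bromo-1-chlorononan-3-one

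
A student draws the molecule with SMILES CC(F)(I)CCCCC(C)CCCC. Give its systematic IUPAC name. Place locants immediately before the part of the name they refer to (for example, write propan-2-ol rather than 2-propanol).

2-fluoro-2-iodo-7-methylundecane

The parent chain contains 11 carbons (undecane).
Choose the numbering such that the substituent locant set {2,2,7} is lower than {5,10,10} at the first point of difference.
With this numbering: a fluoro group at C-2; an iodo group at C-2; a methyl group at C-7.
Substituent prefixes are cited in alphabetical order (multiplying prefixes like di-/tri- are ignored for ordering).
Assembling the pieces gives 2-fluoro-2-iodo-7-methylundecane.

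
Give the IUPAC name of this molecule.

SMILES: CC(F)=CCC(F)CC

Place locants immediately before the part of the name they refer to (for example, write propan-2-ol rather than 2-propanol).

Counting along the main chain through the multiple bond gives 7 carbons: the parent is heptane.
A C=C double bond in the chain gives the infix -ene-.
Number the chain so that numbering from this end puts the double bond at C-2 rather than C-5.
That gives the double bond between C-2 and C-3; fluoro groups at C-2 and C-5.
Putting it together: 2,5-difluorohept-2-ene.

2,5-difluorohept-2-ene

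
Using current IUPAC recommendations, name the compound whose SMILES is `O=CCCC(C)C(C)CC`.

4,5-dimethylheptanal

The longest chain bearing the –CHO group is 7 carbons long (heptane).
The principal characteristic group is an aldehyde (terminal –CHO), named with the suffix -al.
Number the chain so that the aldehyde carbon is C-1 by definition.
With this numbering: methyl groups at C-4 and C-5.
The name is 4,5-dimethylheptanal.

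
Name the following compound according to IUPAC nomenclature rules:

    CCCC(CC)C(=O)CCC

The longest carbon chain that includes the carbonyl has 8 carbons, so the parent hydride is octane.
A ketone (C=O on an internal carbon) is the principal characteristic group, giving the suffix -one.
Choose the numbering such that numbering from this end puts the carbonyl group at C-4 rather than C-5.
With this numbering: the carbonyl at C-4; an ethyl group at C-5.
Assembling the pieces gives 5-ethyloctan-4-one.

5-ethyloctan-4-one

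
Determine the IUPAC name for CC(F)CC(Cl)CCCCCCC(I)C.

4-chloro-2-fluoro-11-iodododecane

The parent chain contains 12 carbons (dodecane).
Choose the numbering such that the substituent locant set {2,4,11} is lower than {2,9,11} at the first point of difference.
That gives a chloro group at C-4; a fluoro group at C-2; an iodo group at C-11.
The substituents are ordered alphabetically, ignoring any di-/tri- multipliers.
The name is 4-chloro-2-fluoro-11-iodododecane.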